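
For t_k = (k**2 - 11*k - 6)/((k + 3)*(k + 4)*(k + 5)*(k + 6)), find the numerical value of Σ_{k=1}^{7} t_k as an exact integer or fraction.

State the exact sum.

Compute t_(k+1)/t_k: get (k + 3)*(11*k - (k + 1)**2 + 17)/((k + 7)*(-k**2 + 11*k + 6)).
Normal form (A,B,C) = (k + 3, k + 7, k**2 - 11*k - 6).
Solve (k + 3)·f(k+1) − (k + 6)·f(k) = k**2 - 11*k - 6.
deg f ≤ 3 (via 1,1,2).
Match coefficients ⇒ f(k) = -k*(k**2 + 32*k + 7)/20.
Then R = B(k−1)f/C = -k*(k + 6)*(k**2 + 32*k + 7)/(20*(k**2 - 11*k - 6)), so s_k = R(k)·t_k = k*(-k**2 - 32*k - 7)/(20*(k + 3)*(k + 4)*(k + 5)).
s_(k+1) − s_k = (k**2 - 11*k - 6)/(k**4 + 18*k**3 + 119*k**2 + 342*k + 360) = t_k.
Telescoping: Σ = s_(8) − s_(1) = -109/1430 − (-1/60) = -511/8580.

Σ = -511/8580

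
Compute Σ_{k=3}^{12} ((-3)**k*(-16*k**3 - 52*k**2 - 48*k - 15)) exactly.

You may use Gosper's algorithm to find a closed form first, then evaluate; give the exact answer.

Σ = -15026490630

Compute t_(k+1)/t_k: get 3*(-16*k**3 - 100*k**2 - 200*k - 131)/(16*k**3 + 52*k**2 + 48*k + 15).
Normal form (A,B,C) = (-3, 1, k**3 + 13*k**2/4 + 3*k + 15/16).
Set up (-3)·f(k+1) − (1)·f(k) − (k**3 + 13*k**2/4 + 3*k + 15/16) = 0.
From deg A=0, deg B=0, deg C=3: d=3.
Match coefficients ⇒ f(k) = -k*(2*k - 1)*(2*k + 3)/16.
R(k) = B(k−1)·f(k)/C(k) = -k*(2*k - 1)*(2*k + 3)/(16*k**3 + 52*k**2 + 48*k + 15); s_k = R·t_k = (-3)**k*k*(4*k**2 + 4*k - 3).
s_(k+1) − s_k = (-3)**k*(-16*k**3 - 52*k**2 - 48*k - 15) = t_k.
Evaluate s at k=13 and k=3: -15026494275 and -3645; difference -15026490630.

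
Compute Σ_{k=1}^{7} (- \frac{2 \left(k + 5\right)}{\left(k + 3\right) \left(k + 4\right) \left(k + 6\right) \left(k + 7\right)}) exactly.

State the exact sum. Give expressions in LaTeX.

t_(k+1)/t_k = (k + 3)*(k + 6)**2/((k + 5)**2*(k + 8)).
Gosper form: A/B · C(k+1)/C(k) with A=k + 3, B=k + 8, C=k**2 + 10*k + 25.
Key eq: (k + 3)·f(k+1) = (k + 7)·f(k) + (k**2 + 10*k + 25).
deg f ≤ 4 (via 1,1,2).
Solving with deg f ≤ 4: f(k) = k*(k + 4)*(k + 5)*(k + 9)/36.
Certificate R = B(k−1)f/C = k*(k + 4)*(k + 7)*(k + 9)/(36*(k + 5)) gives s_k = k*(-k - 9)/(18*(k**2 + 9*k + 18)).
Verify: 2*(-k - 5)/(k**4 + 20*k**3 + 145*k**2 + 450*k + 504) matches t_k.
Evaluate s at k=8 and k=1: -34/693 and -5/252; difference -9/308.

Σ = -9/308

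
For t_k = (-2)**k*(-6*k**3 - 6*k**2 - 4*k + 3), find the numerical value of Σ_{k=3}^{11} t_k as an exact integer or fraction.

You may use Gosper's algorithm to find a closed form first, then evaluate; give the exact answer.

Σ = 12972312

r(k) = 2*(-6*k**3 - 24*k**2 - 34*k - 13)/(6*k**3 + 6*k**2 + 4*k - 3) after simplifying.
Factor: A=-2; B=1; C=k**3 + k**2 + 2*k/3 - 1/2.
Solve (-2)·f(k+1) − (1)·f(k) = k**3 + k**2 + 2*k/3 - 1/2.
From deg A=0, deg B=0, deg C=3: d=3.
Solving with deg f ≤ 3: f(k) = -(2*k**3 - 2*k**2 - 1)/6.
Certificate R = B(k−1)f/C = -(2*k**3 - 2*k**2 - 1)/(6*k**3 + 6*k**2 + 4*k - 3) gives s_k = (-2)**k*(2*k**3 - 2*k**2 - 1).
s_(k+1) − s_k = (-2)**k*(-6*k**3 - 6*k**2 - 4*k + 3) = t_k.
Sum = s_(12) − s_(3); s_(12) = 12972032, s_(3) = -280 ⇒ 12972312.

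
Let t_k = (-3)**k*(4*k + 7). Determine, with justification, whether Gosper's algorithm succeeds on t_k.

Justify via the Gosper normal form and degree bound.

Yes. s_k = (-3)**k*(-k - 1).

Ratio r(k) = 3*(-4*k - 11)/(4*k + 7).
Gosper form: A/B · C(k+1)/C(k) with A=-3, B=1, C=k + 7/4.
Key eq: (-3)·f(k+1) = (1)·f(k) + (k + 7/4).
From deg A=0, deg B=0, deg C=1: d=1.
Solving with deg f ≤ 1: f(k) = -(k + 1)/4.
Then R = B(k−1)f/C = -(k + 1)/(4*k + 7), so s_k = R(k)·t_k = (-3)**k*(-k - 1).
Check: Δs_k = (-3)**k*(4*k + 7). ✓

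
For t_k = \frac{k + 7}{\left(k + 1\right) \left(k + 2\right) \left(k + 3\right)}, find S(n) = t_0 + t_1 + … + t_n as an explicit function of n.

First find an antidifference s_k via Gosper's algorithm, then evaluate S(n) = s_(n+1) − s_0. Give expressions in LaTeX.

S(n) = \frac{2 n^{2} + 9 n + 7}{n^{2} + 5 n + 6}

Compute t_(k+1)/t_k: get (k + 1)*(k + 8)/((k + 4)*(k + 7)).
So A=k + 1 and B=k + 4, with C=k + 7.
Solve (k + 1)·f(k+1) − (k + 3)·f(k) = k + 7.
From deg A=1, deg B=1, deg C=1: d=2.
A polynomial solution: f(k) = k*(2*k + 5).
So s_k = (B(k−1)f/C)·t_k = (k*(k + 3)*(2*k + 5)/(k + 7))·t_k = k*(2*k + 5)/((k + 1)*(k + 2)).
Δs = (k + 7)/(k**3 + 6*k**2 + 11*k + 6), as required.
s_(n+1) = (2*n**2 + 9*n + 7)/(n**2 + 5*n + 6) and s_(0) = 0, so S(n) = (2*n**2 + 9*n + 7)/(n**2 + 5*n + 6).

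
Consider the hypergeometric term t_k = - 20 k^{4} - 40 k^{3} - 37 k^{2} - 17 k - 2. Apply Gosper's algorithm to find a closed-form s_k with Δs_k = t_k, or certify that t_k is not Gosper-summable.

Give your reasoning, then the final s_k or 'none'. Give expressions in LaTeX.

s_k = - 4 k^{5} + k^{3} + k

Step 1: r(k) = (20*k**4 + 120*k**3 + 277*k**2 + 291*k + 116)/(20*k**4 + 40*k**3 + 37*k**2 + 17*k + 2).
A = 1, B = 1, C = k**4 + 2*k**3 + 37*k**2/20 + 17*k/20 + 1/10.
Solve (1)·f(k+1) − (1)·f(k) = k**4 + 2*k**3 + 37*k**2/20 + 17*k/20 + 1/10.
Bound: deg f ≤ 5.
Coefficient equations give f(k) = k*(4*k**4 - k**2 - 1)/20.
R(k) = B(k−1)·f(k)/C(k) = k*(4*k**4 - k**2 - 1)/(20*k**4 + 40*k**3 + 37*k**2 + 17*k + 2); s_k = R·t_k = -4*k**5 + k**3 + k.
s_(k+1) − s_k = 4*k**5 - k**3 - 4*(k + 1)**5 + (k + 1)**3 + 1 = t_k.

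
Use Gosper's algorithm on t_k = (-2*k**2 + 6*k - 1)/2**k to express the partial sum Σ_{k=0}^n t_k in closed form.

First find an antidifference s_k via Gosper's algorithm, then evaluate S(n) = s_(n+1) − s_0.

Step 1: r(k) = (k**2 - k - 3/2)/(2*k**2 - 6*k + 1).
Gosper form: A/B · C(k+1)/C(k) with A=1/2, B=1, C=k**2 - 3*k + 1/2.
Solve (1/2)·f(k+1) − (1)·f(k) = k**2 - 3*k + 1/2.
d = 2 from the (0,0,2) case.
Solve for f: f(k) = -2*k**2 + 2*k - 1 (degree 2 ≤ 2).
R(k) = B(k−1)·f(k)/C(k) = -2*(2*k**2 - 2*k + 1)/(2*k**2 - 6*k + 1); s_k = R·t_k = 2*(2*k**2 - 2*k + 1)/2**k.
Δs = (-2*k**2 + 6*k - 1)/2**k, as required.
Σ_(k=0)^n t_k = s_(n+1) − s_(0) = ((2*n**2 + 2*n + 1)/2**n) − (2), i.e. (-2**(n + 1) + 2*n**2 + 2*n + 1)/2**n.

S(n) = (-2**(n + 1) + 2*n**2 + 2*n + 1)/2**n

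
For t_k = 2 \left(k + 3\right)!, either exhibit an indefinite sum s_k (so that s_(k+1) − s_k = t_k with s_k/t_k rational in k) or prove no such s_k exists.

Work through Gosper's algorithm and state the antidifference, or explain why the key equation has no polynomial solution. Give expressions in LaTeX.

none (Gosper's algorithm certifies no s_k)

t_(k+1)/t_k = k + 4.
Normal form (A,B,C) = (k + 4, 1, 1).
Set up (k + 4)·f(k+1) − (1)·f(k) − (1) = 0.
From deg A=1, deg B=0, deg C=0: d=-1.
Negative degree bound (-1): no f exists, t_k not Gosper-summable.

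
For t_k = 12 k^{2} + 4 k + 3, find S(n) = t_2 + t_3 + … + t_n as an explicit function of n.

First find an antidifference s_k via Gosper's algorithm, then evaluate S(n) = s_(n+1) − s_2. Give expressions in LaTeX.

Compute t_(k+1)/t_k: get (12*k**2 + 28*k + 19)/(12*k**2 + 4*k + 3).
Factor: A=1; B=1; C=k**2 + k/3 + 1/4.
Solve (1)·f(k+1) − (1)·f(k) = k**2 + k/3 + 1/4.
d = 3 from the (0,0,2) case.
Solve for f: f(k) = k*(4*k**2 - 4*k + 3)/12 (degree 3 ≤ 3).
Certificate R = B(k−1)f/C = k*(4*k**2 - 4*k + 3)/(12*k**2 + 4*k + 3) gives s_k = k*(4*k**2 - 4*k + 3).
s_(k+1) − s_k = 12*k**2 + 4*k + 3 = t_k.
s_(n+1) = 4*n**3 + 8*n**2 + 7*n + 3 and s_(2) = 22, so S(n) = 4*n**3 + 8*n**2 + 7*n - 19.

S(n) = 4 n^{3} + 8 n^{2} + 7 n - 19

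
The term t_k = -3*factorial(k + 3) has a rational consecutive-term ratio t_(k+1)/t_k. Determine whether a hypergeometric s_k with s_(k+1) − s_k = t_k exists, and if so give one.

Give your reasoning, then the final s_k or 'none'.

r(k) = k + 4 after simplifying.
So A=k + 4 and B=1, with C=1.
Key eq: (k + 4)·f(k+1) = (1)·f(k) + (1).
Degrees (1,0,0) ⇒ d ≤ -1.
Bound -1 < 0, so the key equation has no polynomial solution.

none — t_k is not Gosper-summable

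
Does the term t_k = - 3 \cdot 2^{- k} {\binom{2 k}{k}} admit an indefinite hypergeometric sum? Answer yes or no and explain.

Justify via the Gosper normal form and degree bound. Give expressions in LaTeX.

t_(k+1)/t_k = (2*k + 1)/(k + 1).
A = 2*k + 1, B = k + 1, C = 1.
Need (2*k + 1)·f(k+1) − (k)·f(k) = 1.
From deg A=1, deg B=1, deg C=0: d=-1.
deg f ≤ -1 is impossible — no certificate.

No — negative degree bound, so no certificate f.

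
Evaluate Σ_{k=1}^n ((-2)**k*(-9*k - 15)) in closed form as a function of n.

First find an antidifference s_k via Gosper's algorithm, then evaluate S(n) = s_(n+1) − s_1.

Ratio r(k) = 2*(-3*k - 8)/(3*k + 5).
Normal form (A,B,C) = (-2, 1, k + 5/3).
Set up (-2)·f(k+1) − (1)·f(k) − (k + 5/3) = 0.
From deg A=0, deg B=0, deg C=1: d=1.
Coefficient equations give f(k) = -(k + 1)/3.
Certificate R = B(k−1)f/C = -(k + 1)/(3*k + 5) gives s_k = 3*(-2)**k*(k + 1).
s_(k+1) − s_k = (-2)**k*(-9*k - 15) = t_k.
Evaluate: s_(n+1) = (-2)**(n + 1)*(3*n + 6); subtract s_(1) = -12 ⇒ S(n) = -6*(-2)**n*n - 12*(-2)**n + 12.

S(n) = -6*(-2)**n*n - 12*(-2)**n + 12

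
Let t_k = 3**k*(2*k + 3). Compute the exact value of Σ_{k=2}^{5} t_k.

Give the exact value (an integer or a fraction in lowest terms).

Σ = 4356

Step 1: r(k) = 3*(2*k + 5)/(2*k + 3).
Normal form (A,B,C) = (3, 1, k + 3/2).
Solve (3)·f(k+1) − (1)·f(k) = k + 3/2.
From deg A=0, deg B=0, deg C=1: d=1.
A polynomial solution: f(k) = k/2.
Certificate R = B(k−1)f/C = k/(2*k + 3) gives s_k = 3**k*k.
Δs = 3**k*(2*k + 3), as required.
Σ_(k=2)^(5) t_k = s_(6) − s_(2) = 4374 − (18) = 4356.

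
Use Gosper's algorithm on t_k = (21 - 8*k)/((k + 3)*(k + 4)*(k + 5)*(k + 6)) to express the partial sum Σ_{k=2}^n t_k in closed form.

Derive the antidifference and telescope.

S(n) = (-n**3 - 15*n**2 + 94*n - 78)/(42*(n**3 + 15*n**2 + 74*n + 120))

t_(k+1)/t_k = (k + 3)*(8*k - 13)/((k + 7)*(8*k - 21)).
A = k + 3, B = k + 7, C = k - 21/8.
Solve (k + 3)·f(k+1) − (k + 6)·f(k) = k - 21/8.
d = 3 from the (1,1,1) case.
Coefficient equations give f(k) = -k*(k**2 + 12*k + 127)/160.
So s_k = (B(k−1)f/C)·t_k = (-k*(k + 6)*(k**2 + 12*k + 127)/(20*(8*k - 21)))·t_k = k*(k**2 + 12*k + 127)/(20*(k + 3)*(k + 4)*(k + 5)).
s_(k+1) − s_k = (21 - 8*k)/(k**4 + 18*k**3 + 119*k**2 + 342*k + 360) = t_k.
s_(n+1) = (n**3 + 15*n**2 + 154*n + 140)/(20*(n**3 + 15*n**2 + 74*n + 120)) and s_(2) = 31/420, so S(n) = (-n**3 - 15*n**2 + 94*n - 78)/(42*(n**3 + 15*n**2 + 74*n + 120)).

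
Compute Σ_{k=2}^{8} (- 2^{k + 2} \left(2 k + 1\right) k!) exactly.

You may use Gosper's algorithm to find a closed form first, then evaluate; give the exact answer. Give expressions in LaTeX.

Σ = -743178208

r(k) = 2*(k + 1)*(2*k + 3)/(2*k + 1) after simplifying.
Gosper form: A/B · C(k+1)/C(k) with A=2*k + 2, B=1, C=k + 1/2.
Key eq: (2*k + 2)·f(k+1) = (1)·f(k) + (k + 1/2).
deg f ≤ 0 (via 1,0,1).
Coefficient equations give f(k) = 1/2.
So s_k = (B(k−1)f/C)·t_k = (1/(2*k + 1))·t_k = -2**(k + 2)*factorial(k).
Check: Δs_k = -2**(k + 2)*(2*k + 1)*factorial(k). ✓
Σ_(k=2)^(8) t_k = s_(9) − s_(2) = -743178240 − (-32) = -743178208.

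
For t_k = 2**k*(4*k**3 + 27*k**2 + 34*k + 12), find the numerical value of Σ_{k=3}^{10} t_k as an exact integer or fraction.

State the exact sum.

Step 1: r(k) = 2*(4*k**3 + 39*k**2 + 100*k + 77)/(4*k**3 + 27*k**2 + 34*k + 12).
So A=2 and B=1, with C=k**3 + 27*k**2/4 + 17*k/2 + 3.
Set up (2)·f(k+1) − (1)·f(k) − (k**3 + 27*k**2/4 + 17*k/2 + 3) = 0.
From deg A=0, deg B=0, deg C=3: d=3.
Coefficient equations give f(k) = (4*k**3 + 3*k**2 - 2*k + 2)/4.
So s_k = (B(k−1)f/C)·t_k = ((4*k**3 + 3*k**2 - 2*k + 2)/((4*k + 3)*(k**2 + 6*k + 4)))·t_k = 2**k*(4*k**3 + 3*k**2 - 2*k + 2).
Check: Δs_k = 2**k*(4*k**3 + 27*k**2 + 34*k + 12). ✓
Evaluate s at k=11 and k=3: 11606016 and 1048; difference 11604968.

Σ = 11604968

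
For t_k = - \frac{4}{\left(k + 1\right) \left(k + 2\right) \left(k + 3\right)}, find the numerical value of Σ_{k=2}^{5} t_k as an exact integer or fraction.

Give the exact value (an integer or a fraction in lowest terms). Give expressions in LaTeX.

Σ = -11/84

The ratio is (k + 1)/(k + 4).
A = k + 1, B = k + 4, C = 1.
Solve (k + 1)·f(k+1) − (k + 3)·f(k) = 1.
Degrees (1,1,0) ⇒ d ≤ 2.
A polynomial solution: f(k) = k*(k + 3)/4.
So s_k = (B(k−1)f/C)·t_k = (k*(k + 3)**2/4)·t_k = k*(-k - 3)/((k + 1)*(k + 2)).
s_(k+1) − s_k = -4/(k**3 + 6*k**2 + 11*k + 6) = t_k.
Telescoping: Σ = s_(6) − s_(2) = -27/28 − (-5/6) = -11/84.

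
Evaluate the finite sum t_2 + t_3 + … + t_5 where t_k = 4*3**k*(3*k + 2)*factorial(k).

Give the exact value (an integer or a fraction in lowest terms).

Step 1: r(k) = 3*(k + 1)*(3*k + 5)/(3*k + 2).
So A=3*k + 3 and B=1, with C=k + 2/3.
f must satisfy (3*k + 3)·f(k+1) − (1)·f(k) = k + 2/3.
From deg A=1, deg B=0, deg C=1: d=0.
Solving with deg f ≤ 0: f(k) = 1/3.
Then R = B(k−1)f/C = 1/(3*k + 2), so s_k = R(k)·t_k = 4*3**k*factorial(k).
Check: Δs_k = 4*3**k*(3*k + 2)*factorial(k). ✓
Telescoping: Σ = s_(6) − s_(2) = 2099520 − (72) = 2099448.

Σ = 2099448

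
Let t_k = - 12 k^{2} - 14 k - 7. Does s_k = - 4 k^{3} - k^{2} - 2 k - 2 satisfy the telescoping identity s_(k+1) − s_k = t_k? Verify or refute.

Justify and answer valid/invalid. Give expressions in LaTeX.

Valid — Δs_k = t_k.

s_(k+1) = -4*k**3 - 13*k**2 - 16*k - 9
s_(k+1) − s_k = -12*k**2 - 14*k - 7
(s_(k+1) − s_k) − t_k = 0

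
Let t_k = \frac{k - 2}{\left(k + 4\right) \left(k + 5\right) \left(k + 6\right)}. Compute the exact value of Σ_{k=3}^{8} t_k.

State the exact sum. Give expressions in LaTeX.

Compute t_(k+1)/t_k: get (k - 1)*(k + 4)/((k - 2)*(k + 7)).
A = k + 4, B = k + 7, C = k - 2.
Key eq: (k + 4)·f(k+1) = (k + 6)·f(k) + (k - 2).
deg f ≤ 2 (via 1,1,1).
Coefficient equations give f(k) = k*(k - 11)/20.
Get s_k = R·t_k = k*(k - 11)/(20*(k + 4)*(k + 5)) with R(k) = B(k−1)f(k)/C(k) = k*(k - 11)*(k + 6)/(20*(k - 2)).
s_(k+1) − s_k = (k - 2)/(k**3 + 15*k**2 + 74*k + 120) = t_k.
Evaluate s at k=9 and k=3: -9/1820 and -3/140; difference 3/182.

Σ = 3/182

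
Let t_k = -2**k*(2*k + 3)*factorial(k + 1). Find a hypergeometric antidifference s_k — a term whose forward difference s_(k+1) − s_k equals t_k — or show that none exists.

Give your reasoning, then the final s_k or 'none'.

s_k = -2**k*factorial(k + 1)

t_(k+1)/t_k = 2*(k + 2)*(2*k + 5)/(2*k + 3).
A = 2*k + 4, B = 1, C = k + 3/2.
Key eq: (2*k + 4)·f(k+1) = (1)·f(k) + (k + 3/2).
Bound: deg f ≤ 0.
A polynomial solution: f(k) = 1/2.
Then R = B(k−1)f/C = 1/(2*k + 3), so s_k = R(k)·t_k = -2**k*factorial(k + 1).
Check: Δs_k = -2**k*(2*k + 3)*factorial(k + 1). ✓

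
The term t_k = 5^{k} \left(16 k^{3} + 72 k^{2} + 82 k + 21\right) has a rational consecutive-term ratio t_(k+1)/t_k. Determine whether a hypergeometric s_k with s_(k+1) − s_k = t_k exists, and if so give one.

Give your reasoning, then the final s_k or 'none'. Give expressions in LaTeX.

t_(k+1)/t_k = 5*(16*k**3 + 120*k**2 + 274*k + 191)/(16*k**3 + 72*k**2 + 82*k + 21).
Factor: A=5; B=1; C=k**3 + 9*k**2/2 + 41*k/8 + 21/16.
Set up (5)·f(k+1) − (1)·f(k) − (k**3 + 9*k**2/2 + 41*k/8 + 21/16) = 0.
Degrees (0,0,3) ⇒ d ≤ 3.
Coefficient equations give f(k) = (k + 1)*(4*k**2 - k - 1)/16.
So s_k = (B(k−1)f/C)·t_k = ((k + 1)*(4*k**2 - k - 1)/(16*k**3 + 72*k**2 + 82*k + 21))·t_k = 5**k*(4*k**3 + 3*k**2 - 2*k - 1).
s_(k+1) − s_k = 5**k*(16*k**3 + 72*k**2 + 82*k + 21) = t_k.

s_k = 5^{k} \left(4 k^{3} + 3 k^{2} - 2 k - 1\right)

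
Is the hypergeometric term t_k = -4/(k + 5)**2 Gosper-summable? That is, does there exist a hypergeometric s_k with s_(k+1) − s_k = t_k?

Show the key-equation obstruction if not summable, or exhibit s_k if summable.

Ratio r(k) = (k + 5)**2/(k + 6)**2.
Gosper form: A/B · C(k+1)/C(k) with A=k**2 + 10*k + 25, B=k**2 + 12*k + 36, C=1.
f must satisfy (k**2 + 10*k + 25)·f(k+1) − (k**2 + 10*k + 25)·f(k) = 1.
Degrees (2,2,0) ⇒ d ≤ 0.
Put f(k) = c0: A·f(k+1) − B(k−1)·f(k) − C = -1; need -1 = 0 — inconsistent ⇒ no f, not summable.

No — key equation has no polynomial f.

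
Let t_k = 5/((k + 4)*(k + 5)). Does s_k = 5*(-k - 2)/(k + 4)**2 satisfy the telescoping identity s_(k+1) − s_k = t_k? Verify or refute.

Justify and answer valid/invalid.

Invalid: residual 10*(-2*k - 9)/(k**4 + 18*k**3 + 121*k**2 + 360*k + 400) ≠ 0.

s_(k+1) = 5*(-k - 3)/(k + 5)**2
s_(k+1) − s_k = 5*(k**2 + 5*k + 2)/(k**4 + 18*k**3 + 121*k**2 + 360*k + 400)
(s_(k+1) − s_k) − t_k = 10*(-2*k - 9)/(k**4 + 18*k**3 + 121*k**2 + 360*k + 400)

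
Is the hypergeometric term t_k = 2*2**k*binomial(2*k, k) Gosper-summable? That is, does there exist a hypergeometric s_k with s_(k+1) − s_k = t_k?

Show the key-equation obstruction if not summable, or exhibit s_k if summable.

The ratio is 4*(2*k + 1)/(k + 1).
Gosper form: A/B · C(k+1)/C(k) with A=8*k + 4, B=k + 1, C=1.
f must satisfy (8*k + 4)·f(k+1) − (k)·f(k) = 1.
Bound: deg f ≤ -1.
Negative degree bound (-1): no f exists, t_k not Gosper-summable.

No — t_k has no hypergeometric antidifference.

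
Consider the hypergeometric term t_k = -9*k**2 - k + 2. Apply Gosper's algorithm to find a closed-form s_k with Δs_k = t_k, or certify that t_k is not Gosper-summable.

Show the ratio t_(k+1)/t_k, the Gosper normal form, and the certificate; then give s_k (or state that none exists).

s_k = k*(-3*k**2 + 4*k + 1)

Compute t_(k+1)/t_k: get (k + 9*(k + 1)**2 - 1)/(9*k**2 + k - 2).
Factor: A=1; B=1; C=k**2 + k/9 - 2/9.
Need (1)·f(k+1) − (1)·f(k) = k**2 + k/9 - 2/9.
d = 3 from the (0,0,2) case.
Coefficient equations give f(k) = k*(3*k**2 - 4*k - 1)/9.
R(k) = B(k−1)·f(k)/C(k) = k*(3*k**2 - 4*k - 1)/(9*k**2 + k - 2); s_k = R·t_k = k*(-3*k**2 + 4*k + 1).
Check: Δs_k = -9*k**2 - k + 2. ✓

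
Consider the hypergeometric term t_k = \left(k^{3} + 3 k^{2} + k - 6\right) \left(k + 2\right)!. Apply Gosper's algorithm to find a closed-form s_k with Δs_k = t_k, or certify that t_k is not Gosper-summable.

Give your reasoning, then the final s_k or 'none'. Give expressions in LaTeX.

s_k = \left(k^{2} - k - 3\right) \left(k + 2\right)!

The ratio is (k + 3)*(k + (k + 1)**3 + 3*(k + 1)**2 - 5)/(k**3 + 3*k**2 + k - 6).
A = k + 3, B = 1, C = k**3 + 3*k**2 + k - 6.
Set up (k + 3)·f(k+1) − (1)·f(k) − (k**3 + 3*k**2 + k - 6) = 0.
deg f ≤ 2 (via 1,0,3).
Match coefficients ⇒ f(k) = k**2 - k - 3.
R(k) = B(k−1)·f(k)/C(k) = (k**2 - k - 3)/(k**3 + 3*k**2 + k - 6); s_k = R·t_k = (k**2 - k - 3)*factorial(k + 2).
s_(k+1) − s_k = (k**3 + 3*k**2 + k - 6)*factorial(k + 2) = t_k.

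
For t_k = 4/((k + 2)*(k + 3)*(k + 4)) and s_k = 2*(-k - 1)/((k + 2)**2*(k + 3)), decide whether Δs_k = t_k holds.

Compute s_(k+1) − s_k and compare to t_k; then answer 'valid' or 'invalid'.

Invalid: residual 2*(-3*k - 8)/(k**5 + 14*k**4 + 77*k**3 + 208*k**2 + 276*k + 144) ≠ 0.

s_(k+1) = 2*(-k - 2)/((k + 3)**2*(k + 4))
s_(k+1) − s_k = 2*(2*k**2 + 7*k + 4)/(k**5 + 14*k**4 + 77*k**3 + 208*k**2 + 276*k + 144)
(s_(k+1) − s_k) − t_k = 2*(-3*k - 8)/(k**5 + 14*k**4 + 77*k**3 + 208*k**2 + 276*k + 144)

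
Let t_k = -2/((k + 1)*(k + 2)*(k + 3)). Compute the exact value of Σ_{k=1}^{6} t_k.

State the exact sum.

Ratio r(k) = (k + 1)/(k + 4).
Take A(k)=k + 1, B(k)=k + 4, C(k)=1.
Solve (k + 1)·f(k+1) − (k + 3)·f(k) = 1.
deg f ≤ 2 (via 1,1,0).
A polynomial solution: f(k) = k*(k + 3)/4.
Certificate R = B(k−1)f/C = k*(k + 3)**2/4 gives s_k = k*(-k - 3)/(2*(k + 1)*(k + 2)).
Δs = -2/(k**3 + 6*k**2 + 11*k + 6), as required.
Σ_(k=1)^(6) t_k = s_(7) − s_(1) = -35/72 − (-1/3) = -11/72.

Σ = -11/72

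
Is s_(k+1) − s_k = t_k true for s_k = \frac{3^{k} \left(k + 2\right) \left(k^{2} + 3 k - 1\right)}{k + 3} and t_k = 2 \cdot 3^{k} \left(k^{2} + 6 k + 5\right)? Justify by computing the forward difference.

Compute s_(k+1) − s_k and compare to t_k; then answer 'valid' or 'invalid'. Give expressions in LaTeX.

Invalid: residual \frac{3^{k} \left(- 2 k^{3} - 17 k^{2} - 43 k - 31\right)}{k^{2} + 7 k + 12} ≠ 0.

s_(k+1) = 3**(k + 1)*(k + 3)*(3*k + (k + 1)**2 + 2)/(k + 4)
s_(k+1) − s_k = 3**k*(2*k**4 + 24*k**3 + 101*k**2 + 171*k + 89)/(k**2 + 7*k + 12)
(s_(k+1) − s_k) − t_k = 3**k*(-2*k**3 - 17*k**2 - 43*k - 31)/(k**2 + 7*k + 12)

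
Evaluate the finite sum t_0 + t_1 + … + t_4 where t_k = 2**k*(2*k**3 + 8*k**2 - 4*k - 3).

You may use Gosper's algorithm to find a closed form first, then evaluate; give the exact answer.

Σ = 4831

Compute t_(k+1)/t_k: get 2*(2*k**3 + 14*k**2 + 18*k + 3)/(2*k**3 + 8*k**2 - 4*k - 3).
Take A(k)=2, B(k)=1, C(k)=k**3 + 4*k**2 - 2*k - 3/2.
Need (2)·f(k+1) − (1)·f(k) = k**3 + 4*k**2 - 2*k - 3/2.
deg f ≤ 3 (via 0,0,3).
Solve for f: f(k) = (2*k**3 - 4*k**2 + 1)/2 (degree 3 ≤ 3).
Certificate R = B(k−1)f/C = (2*k**3 - 4*k**2 + 1)/(2*k**3 + 8*k**2 - 4*k - 3) gives s_k = 2**k*(2*k**3 - 4*k**2 + 1).
Check: Δs_k = 2**k*(2*k**3 + 8*k**2 - 4*k - 3). ✓
Σ_(k=0)^(4) t_k = s_(5) − s_(0) = 4832 − (1) = 4831.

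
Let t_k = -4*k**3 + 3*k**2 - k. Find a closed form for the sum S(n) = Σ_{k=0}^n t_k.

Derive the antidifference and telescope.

S(n) = n**3*(-n - 1)

Compute t_(k+1)/t_k: get (4*k**3 + 9*k**2 + 7*k + 2)/(k*(4*k**2 - 3*k + 1)).
Take A(k)=1, B(k)=1, C(k)=k**3 - 3*k**2/4 + k/4.
Set up (1)·f(k+1) − (1)·f(k) − (k**3 - 3*k**2/4 + k/4) = 0.
d = 4 from the (0,0,3) case.
Solve for f: f(k) = k*(k - 1)**3/4 (degree 4 ≤ 4).
Certificate R = B(k−1)f/C = (k - 1)**3/(4*k**2 - 3*k + 1) gives s_k = k*(-k**3 + 3*k**2 - 3*k + 1).
Δs = k*(-4*k**2 + 3*k - 1), as required.
Evaluate: s_(n+1) = n**3*(-n - 1); subtract s_(0) = 0 ⇒ S(n) = n**3*(-n - 1).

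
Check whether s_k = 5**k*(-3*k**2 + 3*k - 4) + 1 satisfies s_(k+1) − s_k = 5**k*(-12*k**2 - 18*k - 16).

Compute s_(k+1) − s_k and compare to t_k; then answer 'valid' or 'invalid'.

s_(k+1) = 5**(k + 1)*(3*k - 3*(k + 1)**2 - 1) + 1
s_(k+1) − s_k = 5**k*(-12*k**2 - 18*k - 16)
(s_(k+1) − s_k) − t_k = 0

Valid: the claim telescopes to t_k.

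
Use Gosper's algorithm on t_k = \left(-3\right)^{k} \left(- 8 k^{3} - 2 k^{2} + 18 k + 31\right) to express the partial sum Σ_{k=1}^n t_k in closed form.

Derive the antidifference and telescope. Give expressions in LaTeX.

Step 1: r(k) = 3*(-8*k**3 - 26*k**2 - 10*k + 39)/(8*k**3 + 2*k**2 - 18*k - 31).
Normal form (A,B,C) = (-3, 1, k**3 + k**2/4 - 9*k/4 - 31/8).
f must satisfy (-3)·f(k+1) − (1)·f(k) = k**3 + k**2/4 - 9*k/4 - 31/8.
Bound: deg f ≤ 3.
Solve for f: f(k) = -(2*k**3 - 4*k**2 - 3*k - 4)/8 (degree 3 ≤ 3).
Get s_k = R·t_k = (-3)**k*(2*k**3 - 4*k**2 - 3*k - 4) with R(k) = B(k−1)f(k)/C(k) = -(2*k**3 - 4*k**2 - 3*k - 4)/(8*k**3 + 2*k**2 - 18*k - 31).
Δs = (-3)**k*(-8*k**3 - 2*k**2 + 18*k + 31), as required.
Evaluate: s_(n+1) = (-3)**(n + 1)*(2*n**3 + 2*n**2 - 5*n - 9); subtract s_(1) = 27 ⇒ S(n) = -6*(-3)**n*n**3 - 6*(-3)**n*n**2 + 15*(-3)**n*n + 27*(-3)**n - 27.

S(n) = - 6 \left(-3\right)^{n} n^{3} - 6 \left(-3\right)^{n} n^{2} + 15 \left(-3\right)^{n} n + 27 \left(-3\right)^{n} - 27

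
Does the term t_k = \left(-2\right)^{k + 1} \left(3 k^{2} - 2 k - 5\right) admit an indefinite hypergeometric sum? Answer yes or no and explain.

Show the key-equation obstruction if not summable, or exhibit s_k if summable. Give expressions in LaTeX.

Step 1: r(k) = 2*(-3*k**2 - 4*k + 4)/(3*k**2 - 2*k - 5).
Factor: A=-2; B=1; C=k**2 - 2*k/3 - 5/3.
f must satisfy (-2)·f(k+1) − (1)·f(k) = k**2 - 2*k/3 - 5/3.
Bound: deg f ≤ 2.
Coefficient equations give f(k) = -(k**2 - 2*k - 1)/3.
Get s_k = R·t_k = (-2)**(k + 1)*(-k**2 + 2*k + 1) with R(k) = B(k−1)f(k)/C(k) = -(k**2 - 2*k - 1)/((k + 1)*(3*k - 5)).
s_(k+1) − s_k = (-2)**(k + 1)*(3*k**2 - 2*k - 5) = t_k.

Yes. s_k = \left(-2\right)^{k + 1} \left(- k^{2} + 2 k + 1\right).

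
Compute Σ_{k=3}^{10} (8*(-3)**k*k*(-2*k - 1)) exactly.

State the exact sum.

Σ = -77944032

t_(k+1)/t_k = -3*(k + 1)*(2*k + 3)/(k*(2*k + 1)).
Factor: A=-3; B=1; C=k**2 + k/2.
Need (-3)·f(k+1) − (1)·f(k) = k**2 + k/2.
d = 2 from the (0,0,2) case.
Coefficient equations give f(k) = -k*(k - 1)/4.
Certificate R = B(k−1)f/C = -(k - 1)/(2*(2*k + 1)) gives s_k = 4*(-3)**k*k*(k - 1).
Δs = 8*(-3)**k*k*(-2*k - 1), as required.
Telescoping: Σ = s_(11) − s_(3) = -77944680 − (-648) = -77944032.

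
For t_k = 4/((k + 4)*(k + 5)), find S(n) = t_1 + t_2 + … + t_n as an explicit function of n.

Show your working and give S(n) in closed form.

S(n) = 4*n/(5*(n + 5))

Ratio r(k) = (k + 4)/(k + 6).
A = k + 4, B = k + 6, C = 1.
Solve (k + 4)·f(k+1) − (k + 5)·f(k) = 1.
d = 1 from the (1,1,0) case.
A polynomial solution: f(k) = k/4.
So s_k = (B(k−1)f/C)·t_k = (k*(k + 5)/4)·t_k = k/(k + 4).
Δs = 4/(k**2 + 9*k + 20), as required.
Evaluate: s_(n+1) = (n + 1)/(n + 5); subtract s_(1) = 1/5 ⇒ S(n) = 4*n/(5*(n + 5)).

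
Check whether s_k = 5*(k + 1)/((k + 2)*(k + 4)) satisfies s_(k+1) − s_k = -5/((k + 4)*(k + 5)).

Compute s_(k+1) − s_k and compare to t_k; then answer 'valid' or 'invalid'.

s_(k+1) = 5*(k + 2)/((k + 3)*(k + 5))
s_(k+1) − s_k = 5*(-k**2 - 3*k + 1)/(k**4 + 14*k**3 + 71*k**2 + 154*k + 120)
(s_(k+1) − s_k) − t_k = 5*(2*k + 7)/(k**4 + 14*k**3 + 71*k**2 + 154*k + 120)

Invalid: residual 5*(2*k + 7)/(k**4 + 14*k**3 + 71*k**2 + 154*k + 120) ≠ 0.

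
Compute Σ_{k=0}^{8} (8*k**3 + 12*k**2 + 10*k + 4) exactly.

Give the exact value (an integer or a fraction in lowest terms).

Σ = 13212

Step 1: r(k) = (4*k**3 + 18*k**2 + 29*k + 17)/(4*k**3 + 6*k**2 + 5*k + 2).
So A=1 and B=1, with C=k**3 + 3*k**2/2 + 5*k/4 + 1/2.
Key eq: (1)·f(k+1) = (1)·f(k) + (k**3 + 3*k**2/2 + 5*k/4 + 1/2).
d = 4 from the (0,0,3) case.
Coefficient equations give f(k) = k*(2*k**3 + k + 1)/8.
So s_k = (B(k−1)f/C)·t_k = (k*(2*k**3 + k + 1)/(2*(4*k**3 + 6*k**2 + 5*k + 2)))·t_k = k*(2*k**3 + k + 1).
Check: Δs_k = 8*k**3 + 12*k**2 + 10*k + 4. ✓
Sum = s_(9) − s_(0); s_(9) = 13212, s_(0) = 0 ⇒ 13212.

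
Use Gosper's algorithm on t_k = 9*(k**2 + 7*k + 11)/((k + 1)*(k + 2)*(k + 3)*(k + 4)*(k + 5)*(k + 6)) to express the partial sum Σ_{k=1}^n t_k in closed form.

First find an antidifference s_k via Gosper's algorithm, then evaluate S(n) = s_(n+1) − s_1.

S(n) = n*(n**2 + 12*n + 44)/(16*(n**3 + 12*n**2 + 44*n + 48))

r(k) = (k + 1)*(7*k + (k + 1)**2 + 18)/((k + 7)*(k**2 + 7*k + 11)) after simplifying.
A = k + 1, B = k + 7, C = k**2 + 7*k + 11.
Solve (k + 1)·f(k+1) − (k + 6)·f(k) = k**2 + 7*k + 11.
Bound: deg f ≤ 5.
Coefficient equations give f(k) = k*(k + 2)*(k + 4)*(k**2 + 9*k + 23)/45.
Get s_k = R·t_k = k*(k**2 + 9*k + 23)/(5*(k**3 + 9*k**2 + 23*k + 15)) with R(k) = B(k−1)f(k)/C(k) = k*(k + 2)*(k + 4)*(k + 6)*(k**2 + 9*k + 23)/(45*(k**2 + 7*k + 11)).
Check: Δs_k = 9*(k**2 + 7*k + 11)/(k**6 + 21*k**5 + 175*k**4 + 735*k**3 + 1624*k**2 + 1764*k + 720). ✓
Evaluate: s_(n+1) = (n**3 + 12*n**2 + 44*n + 33)/(5*(n**3 + 12*n**2 + 44*n + 48)); subtract s_(1) = 11/80 ⇒ S(n) = n*(n**2 + 12*n + 44)/(16*(n**3 + 12*n**2 + 44*n + 48)).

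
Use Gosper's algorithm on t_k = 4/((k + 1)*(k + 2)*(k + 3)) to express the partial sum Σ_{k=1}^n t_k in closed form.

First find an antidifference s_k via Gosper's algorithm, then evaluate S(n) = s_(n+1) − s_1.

S(n) = n*(n + 5)/(3*(n**2 + 5*n + 6))

Step 1: r(k) = (k + 1)/(k + 4).
Gosper form: A/B · C(k+1)/C(k) with A=k + 1, B=k + 4, C=1.
Need (k + 1)·f(k+1) − (k + 3)·f(k) = 1.
Bound: deg f ≤ 2.
Solve for f: f(k) = k*(k + 3)/4 (degree 2 ≤ 2).
So s_k = (B(k−1)f/C)·t_k = (k*(k + 3)**2/4)·t_k = k*(k + 3)/((k + 1)*(k + 2)).
Check: Δs_k = 4/(k**3 + 6*k**2 + 11*k + 6). ✓
Telescope: S(n) = s_(n+1) − s_(1) = (n**2 + 5*n + 4)/(n**2 + 5*n + 6) − (2/3) = n*(n + 5)/(3*(n**2 + 5*n + 6)).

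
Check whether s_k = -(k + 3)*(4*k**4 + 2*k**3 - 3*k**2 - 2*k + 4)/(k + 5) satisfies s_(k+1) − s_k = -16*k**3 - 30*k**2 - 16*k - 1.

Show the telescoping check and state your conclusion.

Invalid: residual 2*(12*k**4 + 108*k**3 + 169*k**2 + 83*k + 1)/(k**2 + 11*k + 30) ≠ 0.

s_(k+1) = (-4*k**5 - 34*k**4 - 99*k**3 - 122*k**2 - 61*k - 20)/(k + 6)
s_(k+1) − s_k = (-16*k**5 - 182*k**4 - 610*k**3 - 739*k**2 - 325*k - 28)/(k**2 + 11*k + 30)
(s_(k+1) − s_k) − t_k = 2*(12*k**4 + 108*k**3 + 169*k**2 + 83*k + 1)/(k**2 + 11*k + 30)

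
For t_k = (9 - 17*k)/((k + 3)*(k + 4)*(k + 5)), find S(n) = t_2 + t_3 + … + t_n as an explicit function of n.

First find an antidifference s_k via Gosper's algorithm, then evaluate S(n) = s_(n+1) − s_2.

S(n) = (-11*n**2 + 3*n + 8)/(6*(n**2 + 9*n + 20))

Ratio r(k) = (k + 3)*(17*k + 8)/((k + 6)*(17*k - 9)).
Gosper form: A/B · C(k+1)/C(k) with A=k + 3, B=k + 6, C=k - 9/17.
Key eq: (k + 3)·f(k+1) = (k + 5)·f(k) + (k - 9/17).
From deg A=1, deg B=1, deg C=1: d=2.
Match coefficients ⇒ f(k) = k*(7*k - 19)/68.
Certificate R = B(k−1)f/C = k*(k + 5)*(7*k - 19)/(4*(17*k - 9)) gives s_k = k*(19 - 7*k)/(4*(k + 3)*(k + 4)).
Verify: (9 - 17*k)/(k**3 + 12*k**2 + 47*k + 60) matches t_k.
Telescope: S(n) = s_(n+1) − s_(2) = (-7*n**2 + 5*n + 12)/(4*(n**2 + 9*n + 20)) − (1/12) = (-11*n**2 + 3*n + 8)/(6*(n**2 + 9*n + 20)).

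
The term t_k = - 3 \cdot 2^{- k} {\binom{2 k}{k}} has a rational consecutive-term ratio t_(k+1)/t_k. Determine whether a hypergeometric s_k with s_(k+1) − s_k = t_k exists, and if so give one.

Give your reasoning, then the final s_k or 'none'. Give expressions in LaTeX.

r(k) = (2*k + 1)/(k + 1) after simplifying.
A = 2*k + 1, B = k + 1, C = 1.
f must satisfy (2*k + 1)·f(k+1) − (k)·f(k) = 1.
From deg A=1, deg B=1, deg C=0: d=-1.
Negative degree bound (-1): no f exists, t_k not Gosper-summable.

not Gosper-summable; s_k does not exist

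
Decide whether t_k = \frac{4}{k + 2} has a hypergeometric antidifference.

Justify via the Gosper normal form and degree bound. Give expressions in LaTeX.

The ratio is (k + 2)/(k + 3).
Gosper form: A/B · C(k+1)/C(k) with A=k + 2, B=k + 3, C=1.
Set up (k + 2)·f(k+1) − (k + 2)·f(k) − (1) = 0.
From deg A=1, deg B=1, deg C=0: d=0.
Generic f = c0 gives residual -1; -1 = 0 cannot hold, so t_k is not Gosper-summable.

No. Not Gosper-summable.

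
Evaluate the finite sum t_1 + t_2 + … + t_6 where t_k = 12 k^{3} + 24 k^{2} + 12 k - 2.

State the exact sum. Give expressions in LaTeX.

Σ = 7716

Compute t_(k+1)/t_k: get (6*k**3 + 30*k**2 + 48*k + 23)/(6*k**3 + 12*k**2 + 6*k - 1).
So A=1 and B=1, with C=k**3 + 2*k**2 + k - 1/6.
f must satisfy (1)·f(k+1) − (1)·f(k) = k**3 + 2*k**2 + k - 1/6.
From deg A=0, deg B=0, deg C=3: d=4.
Solve for f: f(k) = k*(3*k**3 + 2*k**2 - 3*k - 4)/12 (degree 4 ≤ 4).
So s_k = (B(k−1)f/C)·t_k = (k*(3*k**3 + 2*k**2 - 3*k - 4)/(2*(6*k**3 + 12*k**2 + 6*k - 1)))·t_k = k*(3*k**3 + 2*k**2 - 3*k - 4).
s_(k+1) − s_k = 12*k**3 + 24*k**2 + 12*k - 2 = t_k.
Evaluate s at k=7 and k=1: 7714 and -2; difference 7716.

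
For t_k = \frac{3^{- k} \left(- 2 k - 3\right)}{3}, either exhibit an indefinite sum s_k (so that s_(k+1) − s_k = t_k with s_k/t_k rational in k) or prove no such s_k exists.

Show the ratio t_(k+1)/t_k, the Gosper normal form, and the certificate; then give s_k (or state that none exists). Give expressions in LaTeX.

Ratio r(k) = (2*k + 5)/(3*(2*k + 3)).
Factor: A=1/3; B=1; C=k + 3/2.
Need (1/3)·f(k+1) − (1)·f(k) = k + 3/2.
Bound: deg f ≤ 1.
Solving with deg f ≤ 1: f(k) = -3*(k + 2)/2.
Certificate R = B(k−1)f/C = -3*(k + 2)/(2*k + 3) gives s_k = (k + 2)/3**k.
Verify: (-2*k - 3)/(3*3**k) matches t_k.

s_k = 3^{- k} \left(k + 2\right)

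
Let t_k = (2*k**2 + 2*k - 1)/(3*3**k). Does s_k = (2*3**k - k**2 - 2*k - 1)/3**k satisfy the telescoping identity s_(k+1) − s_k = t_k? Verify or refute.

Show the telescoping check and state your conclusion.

Valid: the claim telescopes to t_k.

s_(k+1) = (6*3**k - k**2 - 4*k - 4)/(3*3**k)
s_(k+1) − s_k = (2*k**2 + 2*k - 1)/(3*3**k)
(s_(k+1) − s_k) − t_k = 0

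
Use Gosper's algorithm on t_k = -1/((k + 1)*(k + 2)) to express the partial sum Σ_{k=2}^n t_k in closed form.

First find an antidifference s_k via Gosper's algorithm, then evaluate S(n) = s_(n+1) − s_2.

Ratio r(k) = (k + 1)/(k + 3).
Factor: A=k + 1; B=k + 3; C=1.
Key eq: (k + 1)·f(k+1) = (k + 2)·f(k) + (1).
deg f ≤ 1 (via 1,1,0).
Solve for f: f(k) = k (degree 1 ≤ 1).
So s_k = (B(k−1)f/C)·t_k = (k*(k + 2))·t_k = -k/(k + 1).
Δs = -1/(k**2 + 3*k + 2), as required.
Telescope: S(n) = s_(n+1) − s_(2) = (-n - 1)/(n + 2) − (-2/3) = (1 - n)/(3*(n + 2)).

S(n) = (1 - n)/(3*(n + 2))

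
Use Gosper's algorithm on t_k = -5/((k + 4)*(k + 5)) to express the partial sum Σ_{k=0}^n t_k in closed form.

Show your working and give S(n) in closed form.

The ratio is (k + 4)/(k + 6).
Normal form (A,B,C) = (k + 4, k + 6, 1).
Key eq: (k + 4)·f(k+1) = (k + 5)·f(k) + (1).
Bound: deg f ≤ 1.
A polynomial solution: f(k) = k/4.
R(k) = B(k−1)·f(k)/C(k) = k*(k + 5)/4; s_k = R·t_k = -5*k/(4*k + 16).
Δs = -5/(k**2 + 9*k + 20), as required.
Σ_(k=0)^n t_k = s_(n+1) − s_(0) = (5*(-n - 1)/(4*(n + 5))) − (0), i.e. 5*(-n - 1)/(4*(n + 5)).

S(n) = 5*(-n - 1)/(4*(n + 5))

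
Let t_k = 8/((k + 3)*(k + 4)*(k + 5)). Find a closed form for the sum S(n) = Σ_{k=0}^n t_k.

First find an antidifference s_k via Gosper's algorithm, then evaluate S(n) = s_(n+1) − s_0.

t_(k+1)/t_k = (k + 3)/(k + 6).
A = k + 3, B = k + 6, C = 1.
Set up (k + 3)·f(k+1) − (k + 5)·f(k) − (1) = 0.
Bound: deg f ≤ 2.
Solving with deg f ≤ 2: f(k) = k*(k + 7)/24.
R(k) = B(k−1)·f(k)/C(k) = k*(k + 5)*(k + 7)/24; s_k = R·t_k = k*(k + 7)/(3*(k + 3)*(k + 4)).
Check: Δs_k = 8/(k**3 + 12*k**2 + 47*k + 60). ✓
Evaluate: s_(n+1) = (n**2 + 9*n + 8)/(3*(n**2 + 9*n + 20)); subtract s_(0) = 0 ⇒ S(n) = (n**2 + 9*n + 8)/(3*(n**2 + 9*n + 20)).

S(n) = (n**2 + 9*n + 8)/(3*(n**2 + 9*n + 20))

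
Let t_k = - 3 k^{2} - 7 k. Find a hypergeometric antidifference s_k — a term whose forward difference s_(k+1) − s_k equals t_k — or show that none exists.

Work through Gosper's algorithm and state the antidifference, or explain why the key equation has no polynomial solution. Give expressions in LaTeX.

Step 1: r(k) = (3*k**2 + 13*k + 10)/(k*(3*k + 7)).
Take A(k)=1, B(k)=1, C(k)=k**2 + 7*k/3.
Key eq: (1)·f(k+1) = (1)·f(k) + (k**2 + 7*k/3).
d = 3 from the (0,0,2) case.
Solve for f: f(k) = k*(k - 1)*(k + 3)/3 (degree 3 ≤ 3).
R(k) = B(k−1)·f(k)/C(k) = (k - 1)*(k + 3)/(3*k + 7); s_k = R·t_k = k*(-k**2 - 2*k + 3).
s_(k+1) − s_k = k*(-3*k - 7) = t_k.

s_k = k \left(- k^{2} - 2 k + 3\right)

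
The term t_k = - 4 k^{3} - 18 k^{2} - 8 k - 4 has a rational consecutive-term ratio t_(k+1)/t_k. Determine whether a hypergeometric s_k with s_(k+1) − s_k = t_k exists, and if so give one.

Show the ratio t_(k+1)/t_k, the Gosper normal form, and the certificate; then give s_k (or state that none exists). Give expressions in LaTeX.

Compute t_(k+1)/t_k: get (2*k**3 + 15*k**2 + 28*k + 17)/(2*k**3 + 9*k**2 + 4*k + 2).
Normal form (A,B,C) = (1, 1, k**3 + 9*k**2/2 + 2*k + 1).
Set up (1)·f(k+1) − (1)·f(k) − (k**3 + 9*k**2/2 + 2*k + 1) = 0.
d = 4 from the (0,0,3) case.
A polynomial solution: f(k) = k*(k**3 + 4*k**2 - 4*k + 3)/4.
So s_k = (B(k−1)f/C)·t_k = (k*(k**3 + 4*k**2 - 4*k + 3)/(2*(2*k**3 + 9*k**2 + 4*k + 2)))·t_k = k*(-k**3 - 4*k**2 + 4*k - 3).
Check: Δs_k = -4*k**3 - 18*k**2 - 8*k - 4. ✓

s_k = k \left(- k^{3} - 4 k^{2} + 4 k - 3\right)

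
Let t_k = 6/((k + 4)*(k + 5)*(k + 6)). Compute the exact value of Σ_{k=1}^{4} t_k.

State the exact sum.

Σ = 1/15

Compute t_(k+1)/t_k: get (k + 4)/(k + 7).
Gosper form: A/B · C(k+1)/C(k) with A=k + 4, B=k + 7, C=1.
Solve (k + 4)·f(k+1) − (k + 6)·f(k) = 1.
Bound: deg f ≤ 2.
A polynomial solution: f(k) = k*(k + 9)/40.
Get s_k = R·t_k = 3*k*(k + 9)/(20*(k + 4)*(k + 5)) with R(k) = B(k−1)f(k)/C(k) = k*(k + 6)*(k + 9)/40.
Δs = 6/(k**3 + 15*k**2 + 74*k + 120), as required.
Telescoping: Σ = s_(5) − s_(1) = 7/60 − (1/20) = 1/15.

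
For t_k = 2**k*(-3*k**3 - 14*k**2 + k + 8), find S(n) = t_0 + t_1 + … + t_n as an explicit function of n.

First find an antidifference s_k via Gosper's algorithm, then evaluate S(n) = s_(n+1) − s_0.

S(n) = 2**(n + 1)*(-3*n**3 - 5*n**2 + 2*n + 4)

Compute t_(k+1)/t_k: get 2*(3*k**3 + 23*k**2 + 36*k + 8)/(3*k**3 + 14*k**2 - k - 8).
So A=2 and B=1, with C=k**3 + 14*k**2/3 - k/3 - 8/3.
Solve (2)·f(k+1) − (1)·f(k) = k**3 + 14*k**2/3 - k/3 - 8/3.
deg f ≤ 3 (via 0,0,3).
Solving with deg f ≤ 3: f(k) = k*(3*k**2 - 4*k - 3)/3.
So s_k = (B(k−1)f/C)·t_k = (k*(3*k**2 - 4*k - 3)/(3*k**3 + 14*k**2 - k - 8))·t_k = 2**k*k*(-3*k**2 + 4*k + 3).
s_(k+1) − s_k = 2**k*(-3*k**3 - 14*k**2 + k + 8) = t_k.
Evaluate: s_(n+1) = 2**(n + 1)*(-3*n**3 - 5*n**2 + 2*n + 4); subtract s_(0) = 0 ⇒ S(n) = 2**(n + 1)*(-3*n**3 - 5*n**2 + 2*n + 4).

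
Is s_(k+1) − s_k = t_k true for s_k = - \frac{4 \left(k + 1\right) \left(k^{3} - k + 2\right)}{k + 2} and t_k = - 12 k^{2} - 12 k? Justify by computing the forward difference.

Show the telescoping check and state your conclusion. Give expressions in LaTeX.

Invalid: residual \frac{4 \left(2 k^{3} + 9 k^{2} + 7 k - 2\right)}{k^{2} + 5 k + 6} ≠ 0.

s_(k+1) = -4*(k + 2)*(-k + (k + 1)**3 + 1)/(k + 3)
s_(k+1) − s_k = 4*(-3*k**4 - 16*k**3 - 24*k**2 - 11*k - 2)/(k**2 + 5*k + 6)
(s_(k+1) − s_k) − t_k = 4*(2*k**3 + 9*k**2 + 7*k - 2)/(k**2 + 5*k + 6)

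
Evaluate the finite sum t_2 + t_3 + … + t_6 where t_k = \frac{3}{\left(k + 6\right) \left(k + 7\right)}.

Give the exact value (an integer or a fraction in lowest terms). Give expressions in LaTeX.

Σ = 15/104

Compute t_(k+1)/t_k: get (k + 6)/(k + 8).
Take A(k)=k + 6, B(k)=k + 8, C(k)=1.
Set up (k + 6)·f(k+1) − (k + 7)·f(k) − (1) = 0.
From deg A=1, deg B=1, deg C=0: d=1.
Coefficient equations give f(k) = k/6.
Then R = B(k−1)f/C = k*(k + 7)/6, so s_k = R(k)·t_k = k/(2*(k + 6)).
Check: Δs_k = 3/(k**2 + 13*k + 42). ✓
Σ_(k=2)^(6) t_k = s_(7) − s_(2) = 7/26 − (1/8) = 15/104.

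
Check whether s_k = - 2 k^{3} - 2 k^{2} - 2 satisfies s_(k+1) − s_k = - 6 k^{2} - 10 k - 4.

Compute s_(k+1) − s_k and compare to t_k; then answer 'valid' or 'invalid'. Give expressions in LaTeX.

valid; difference matches t_k

s_(k+1) = -2*(k + 1)**3 - 2*(k + 1)**2 - 2
s_(k+1) − s_k = -6*k**2 - 10*k - 4
(s_(k+1) − s_k) − t_k = 0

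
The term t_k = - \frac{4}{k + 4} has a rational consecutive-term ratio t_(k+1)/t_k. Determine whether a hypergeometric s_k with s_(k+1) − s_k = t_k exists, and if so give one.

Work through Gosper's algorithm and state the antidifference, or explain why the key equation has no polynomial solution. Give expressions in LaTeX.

none (Gosper's algorithm certifies no s_k)

t_(k+1)/t_k = (k + 4)/(k + 5).
Factor: A=k + 4; B=k + 5; C=1.
Need (k + 4)·f(k+1) − (k + 4)·f(k) = 1.
Degrees (1,1,0) ⇒ d ≤ 0.
Write f(k) = c0. Then LHS − RHS = -1, requiring -1 = 0: contradictory. No certificate.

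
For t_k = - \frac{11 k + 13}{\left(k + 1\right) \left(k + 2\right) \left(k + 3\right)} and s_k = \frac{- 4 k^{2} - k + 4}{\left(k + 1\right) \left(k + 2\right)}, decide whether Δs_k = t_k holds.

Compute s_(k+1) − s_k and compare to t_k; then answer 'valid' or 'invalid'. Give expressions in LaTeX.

Valid: the claim telescopes to t_k.

s_(k+1) = (-k - 4*(k + 1)**2 + 3)/((k + 2)*(k + 3))
s_(k+1) − s_k = (-11*k - 13)/(k**3 + 6*k**2 + 11*k + 6)
(s_(k+1) − s_k) − t_k = 0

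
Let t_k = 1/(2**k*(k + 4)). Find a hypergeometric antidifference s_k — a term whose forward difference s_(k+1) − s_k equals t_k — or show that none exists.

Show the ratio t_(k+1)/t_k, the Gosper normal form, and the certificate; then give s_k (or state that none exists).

not Gosper-summable; s_k does not exist

r(k) = (k + 4)/(2*(k + 5)) after simplifying.
Take A(k)=k/2 + 2, B(k)=k + 5, C(k)=1.
Solve (k/2 + 2)·f(k+1) − (k + 4)·f(k) = 1.
deg f ≤ -1 (via 1,1,0).
Negative degree bound (-1): no f exists, t_k not Gosper-summable.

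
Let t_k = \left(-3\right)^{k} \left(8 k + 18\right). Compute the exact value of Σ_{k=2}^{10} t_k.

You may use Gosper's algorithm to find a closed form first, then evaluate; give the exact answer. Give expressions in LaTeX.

Σ = 4428738

Ratio r(k) = 3*(-4*k - 13)/(4*k + 9).
Take A(k)=-3, B(k)=1, C(k)=k + 9/4.
Solve (-3)·f(k+1) − (1)·f(k) = k + 9/4.
From deg A=0, deg B=0, deg C=1: d=1.
Coefficient equations give f(k) = -(2*k + 3)/8.
Get s_k = R·t_k = (-3)**k*(-2*k - 3) with R(k) = B(k−1)f(k)/C(k) = -(2*k + 3)/(2*(4*k + 9)).
Check: Δs_k = (-3)**k*(8*k + 18). ✓
Telescoping: Σ = s_(11) − s_(2) = 4428675 − (-63) = 4428738.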